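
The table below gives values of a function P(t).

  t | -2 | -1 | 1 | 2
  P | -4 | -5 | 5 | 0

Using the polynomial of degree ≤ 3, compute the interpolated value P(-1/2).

Evaluate each Lagrange basis at t = -1/2:
L_0(-1/2) = (1/2)·(-3/2)·(-5/2)/[(-1)·(-3)·(-4)] = -5/32
L_1(-1/2) = (3/2)·(-3/2)·(-5/2)/[(1)·(-2)·(-3)] = 15/16
L_2(-1/2) = (3/2)·(1/2)·(-5/2)/[(3)·(2)·(-1)] = 5/16
L_3(-1/2) = (3/2)·(1/2)·(-3/2)/[(4)·(3)·(1)] = -3/32
Sum: (-4)·(-5/32) + (-5)·(15/16) + 5·(5/16) + 0 = -5/2

-5/2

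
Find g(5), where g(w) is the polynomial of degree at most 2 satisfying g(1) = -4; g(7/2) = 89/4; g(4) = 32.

56

L_0(5) = (3/2)·(1)/[(-5/2)·(-3)] = 1/5
L_1(5) = (4)·(1)/[(5/2)·(-1/2)] = -16/5
L_2(5) = (4)·(3/2)/[(3)·(1/2)] = 4
Sum: (-4)·(1/5) + 89/4·(-16/5) + 32·(4) = 56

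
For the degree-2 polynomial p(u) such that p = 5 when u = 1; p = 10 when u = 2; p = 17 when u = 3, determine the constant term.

Build the Lagrange basis polynomials:
L_0(u) = (u - 2)(u - 3) / [2] = (1/2)u^2 - (5/2)u + 3
L_1(u) = (u - 1)(u - 3) / [-1] = -u^2 + 4u - 3
L_2(u) = (u - 1)(u - 2) / [2] = (1/2)u^2 - (3/2)u + 1
p(u) = 5·L_0 + 10·L_1 + 17·L_2
Only the constant term is needed; take it from each L_i and combine:
5·(3) + 10·(-3) + 17·(1) = 2

2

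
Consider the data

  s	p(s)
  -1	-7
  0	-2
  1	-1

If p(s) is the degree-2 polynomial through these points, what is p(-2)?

-16

L_0(-2) = (-2)·(-3)/[(-1)·(-2)] = 3
L_1(-2) = (-1)·(-3)/[(1)·(-1)] = -3
L_2(-2) = (-1)·(-2)/[(2)·(1)] = 1
Sum: (-7)·(3) + (-2)·(-3) + (-1)·(1) = -16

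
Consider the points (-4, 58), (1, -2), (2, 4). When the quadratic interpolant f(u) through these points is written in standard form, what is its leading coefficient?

Build the Lagrange basis polynomials:
L_0(u) = (u - 1)(u - 2) / [30] = (1/30)u^2 - (1/10)u + 1/15
L_1(u) = (u + 4)(u - 2) / [-5] = -(1/5)u^2 - (2/5)u + 8/5
L_2(u) = (u + 4)(u - 1) / [6] = (1/6)u^2 + (1/2)u - 2/3
f(u) = 58·L_0 + (-2)·L_1 + 4·L_2
Only the coefficient of u^2 is needed; take it from each L_i and combine:
58·(1/30) + (-2)·(-1/5) + 4·(1/6) = 3

3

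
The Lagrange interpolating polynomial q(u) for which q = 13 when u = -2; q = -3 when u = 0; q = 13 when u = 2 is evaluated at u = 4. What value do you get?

Evaluate each Lagrange basis at u = 4:
L_0(4) = (4)·(2)/[(-2)·(-4)] = 1
L_1(4) = (6)·(2)/[(2)·(-2)] = -3
L_2(4) = (6)·(4)/[(4)·(2)] = 3
Sum: 13·(1) + (-3)·(-3) + 13·(3) = 61

61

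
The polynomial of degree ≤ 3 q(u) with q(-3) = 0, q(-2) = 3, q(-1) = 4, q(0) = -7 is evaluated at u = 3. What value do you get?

L_0(3) = (5)·(4)·(3)/[(-1)·(-2)·(-3)] = -10
L_1(3) = (6)·(4)·(3)/[(1)·(-1)·(-2)] = 36
L_2(3) = (6)·(5)·(3)/[(2)·(1)·(-1)] = -45
L_3(3) = (6)·(5)·(4)/[(3)·(2)·(1)] = 20
Sum: 0 + 3·(36) + 4·(-45) + (-7)·(20) = -212

-212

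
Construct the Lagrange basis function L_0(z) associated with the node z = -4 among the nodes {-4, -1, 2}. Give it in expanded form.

L_0(z) = (1/18)z^2 - (1/18)z - 1/9

L_0(z) = (z + 1)(z - 2) / [(-3)·(-6)]
       = (z^2 - z - 2) / (18)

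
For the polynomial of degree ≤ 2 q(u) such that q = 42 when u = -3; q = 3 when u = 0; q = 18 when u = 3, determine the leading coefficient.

L_0(u) = u(u - 3) / [18] = (1/18)u^2 - (1/6)u
L_1(u) = (u + 3)(u - 3) / [-9] = -(1/9)u^2 + 1
L_2(u) = (u + 3)u / [18] = (1/18)u^2 + (1/6)u
q(u) = 42·L_0 + 3·L_1 + 18·L_2
Only the coefficient of u^2 is needed; take it from each L_i and combine:
42·(1/18) + 3·(-1/9) + 18·(1/18) = 3

3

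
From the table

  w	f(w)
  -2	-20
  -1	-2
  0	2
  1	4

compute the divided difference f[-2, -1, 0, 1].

f[-2,-1] = (-2 - (-20)) / (-1 - (-2)) = 18
f[-1,0] = (2 - (-2)) / (0 - (-1)) = 4
f[0,1] = (4 - 2) / (1 - 0) = 2
f[-2,-1,0] = (4 - 18) / (0 - (-2)) = -7
f[-1,0,1] = (2 - 4) / (1 - (-1)) = -1
f[-2,-1,0,1] = (-1 - (-7)) / (1 - (-2)) = 2

2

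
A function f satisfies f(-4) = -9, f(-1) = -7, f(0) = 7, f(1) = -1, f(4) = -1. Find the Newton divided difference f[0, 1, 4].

f[0,1] = (-1 - 7) / (1 - 0) = -8
f[1,4] = (-1 - (-1)) / (4 - 1) = 0
f[0,1,4] = (0 - (-8)) / (4 - 0) = 2

2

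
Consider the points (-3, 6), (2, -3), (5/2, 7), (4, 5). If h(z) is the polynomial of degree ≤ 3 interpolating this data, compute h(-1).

Evaluate each Lagrange basis at z = -1:
L_0(-1) = (-3)·(-7/2)·(-5)/[(-5)·(-11/2)·(-7)] = 3/11
L_1(-1) = (2)·(-7/2)·(-5)/[(5)·(-1/2)·(-2)] = 7
L_2(-1) = (2)·(-3)·(-5)/[(11/2)·(1/2)·(-3/2)] = -80/11
L_3(-1) = (2)·(-3)·(-7/2)/[(7)·(2)·(3/2)] = 1
Sum: 6·(3/11) + (-3)·(7) + 7·(-80/11) + 5·(1) = -718/11

-718/11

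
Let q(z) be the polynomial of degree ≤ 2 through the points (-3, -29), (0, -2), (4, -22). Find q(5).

-37

Evaluate each Lagrange basis at z = 5:
L_0(5) = (5)·(1)/[(-3)·(-7)] = 5/21
L_1(5) = (8)·(1)/[(3)·(-4)] = -2/3
L_2(5) = (8)·(5)/[(7)·(4)] = 10/7
Sum: (-29)·(5/21) + (-2)·(-2/3) + (-22)·(10/7) = -37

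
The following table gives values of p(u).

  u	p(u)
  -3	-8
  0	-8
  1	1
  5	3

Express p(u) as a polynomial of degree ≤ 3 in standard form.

p(u) = -(79/160)u^3 + (101/80)u^2 + (1317/160)u - 8

Newton's divided differences:
p[-3,0] = (-8 - (-8)) / (0 - (-3)) = 0
p[0,1] = (1 - (-8)) / (1 - 0) = 9
p[1,5] = (3 - 1) / (5 - 1) = 1/2
p[-3,0,1] = (9 - 0) / (1 - (-3)) = 9/4
p[0,1,5] = (1/2 - 9) / (5 - 0) = -17/10
p[-3,0,1,5] = (-17/10 - 9/4) / (5 - (-3)) = -79/160
p(u) = -8 + (9/4)·(u + 3)u + (-79/160)·(u + 3)u(u - 1)
Expanding: p(u) = -(79/160)u^3 + (101/80)u^2 + (1317/160)u - 8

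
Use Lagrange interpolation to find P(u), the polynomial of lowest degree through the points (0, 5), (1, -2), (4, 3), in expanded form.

Build the Lagrange basis polynomials:
L_0(u) = (u - 1)(u - 4) / [4] = (1/4)u^2 - (5/4)u + 1
L_1(u) = u(u - 4) / [-3] = -(1/3)u^2 + (4/3)u
L_2(u) = u(u - 1) / [12] = (1/12)u^2 - (1/12)u
P(u) = 5·L_0 + (-2)·L_1 + 3·L_2
  5·L_0(u) = (5/4)u^2 - (25/4)u + 5
  (-2)·L_1(u) = (2/3)u^2 - (8/3)u
  3·L_2(u) = (1/4)u^2 - (1/4)u
Adding term by term: (13/6)u^2 - (55/6)u + 5

P(u) = (13/6)u^2 - (55/6)u + 5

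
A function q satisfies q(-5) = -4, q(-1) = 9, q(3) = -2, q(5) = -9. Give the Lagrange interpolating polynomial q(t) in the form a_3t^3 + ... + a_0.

Build the Lagrange basis polynomials:
L_0(t) = (t + 1)(t - 3)(t - 5) / [-320] = -(1/320)t^3 + (7/320)t^2 - (7/320)t - 3/64
L_1(t) = (t + 5)(t - 3)(t - 5) / [96] = (1/96)t^3 - (1/32)t^2 - (25/96)t + 25/32
L_2(t) = (t + 5)(t + 1)(t - 5) / [-64] = -(1/64)t^3 - (1/64)t^2 + (25/64)t + 25/64
L_3(t) = (t + 5)(t + 1)(t - 3) / [120] = (1/120)t^3 + (1/40)t^2 - (13/120)t - 1/8
q(t) = (-4)·L_0 + 9·L_1 + (-2)·L_2 + (-9)·L_3
  (-4)·L_0(t) = (1/80)t^3 - (7/80)t^2 + (7/80)t + 3/16
  9·L_1(t) = (3/32)t^3 - (9/32)t^2 - (75/32)t + 225/32
  (-2)·L_2(t) = (1/32)t^3 + (1/32)t^2 - (25/32)t - 25/32
  (-9)·L_3(t) = -(3/40)t^3 - (9/40)t^2 + (39/40)t + 9/8
Adding term by term: (1/16)t^3 - (9/16)t^2 - (33/16)t + 121/16

q(t) = (1/16)t^3 - (9/16)t^2 - (33/16)t + 121/16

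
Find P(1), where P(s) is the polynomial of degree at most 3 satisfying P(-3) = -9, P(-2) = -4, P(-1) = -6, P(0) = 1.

33

Evaluate each Lagrange basis at s = 1:
L_0(1) = (3)·(2)·(1)/[(-1)·(-2)·(-3)] = -1
L_1(1) = (4)·(2)·(1)/[(1)·(-1)·(-2)] = 4
L_2(1) = (4)·(3)·(1)/[(2)·(1)·(-1)] = -6
L_3(1) = (4)·(3)·(2)/[(3)·(2)·(1)] = 4
Sum: (-9)·(-1) + (-4)·(4) + (-6)·(-6) + 1·(4) = 33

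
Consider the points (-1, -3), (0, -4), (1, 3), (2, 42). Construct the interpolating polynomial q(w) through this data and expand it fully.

L_0(w) = w(w - 1)(w - 2) / [-6] = -(1/6)w^3 + (1/2)w^2 - (1/3)w
L_1(w) = (w + 1)(w - 1)(w - 2) / [2] = (1/2)w^3 - w^2 - (1/2)w + 1
L_2(w) = (w + 1)w(w - 2) / [-2] = -(1/2)w^3 + (1/2)w^2 + w
L_3(w) = (w + 1)w(w - 1) / [6] = (1/6)w^3 - (1/6)w
q(w) = (-3)·L_0 + (-4)·L_1 + 3·L_2 + 42·L_3
  (-3)·L_0(w) = (1/2)w^3 - (3/2)w^2 + w
  (-4)·L_1(w) = -2w^3 + 4w^2 + 2w - 4
  3·L_2(w) = -(3/2)w^3 + (3/2)w^2 + 3w
  42·L_3(w) = 7w^3 - 7w
Adding term by term: 4w^3 + 4w^2 - w - 4

q(w) = 4w^3 + 4w^2 - w - 4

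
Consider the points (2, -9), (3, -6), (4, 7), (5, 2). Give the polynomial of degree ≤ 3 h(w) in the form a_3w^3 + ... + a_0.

L_0(w) = (w - 3)(w - 4)(w - 5) / [-6] = -(1/6)w^3 + 2w^2 - (47/6)w + 10
L_1(w) = (w - 2)(w - 4)(w - 5) / [2] = (1/2)w^3 - (11/2)w^2 + 19w - 20
L_2(w) = (w - 2)(w - 3)(w - 5) / [-2] = -(1/2)w^3 + 5w^2 - (31/2)w + 15
L_3(w) = (w - 2)(w - 3)(w - 4) / [6] = (1/6)w^3 - (3/2)w^2 + (13/3)w - 4
h(w) = (-9)·L_0 + (-6)·L_1 + 7·L_2 + 2·L_3
  (-9)·L_0(w) = (3/2)w^3 - 18w^2 + (141/2)w - 90
  (-6)·L_1(w) = -3w^3 + 33w^2 - 114w + 120
  7·L_2(w) = -(7/2)w^3 + 35w^2 - (217/2)w + 105
  2·L_3(w) = (1/3)w^3 - 3w^2 + (26/3)w - 8
Adding term by term: -(14/3)w^3 + 47w^2 - (430/3)w + 127

h(w) = -(14/3)w^3 + 47w^2 - (430/3)w + 127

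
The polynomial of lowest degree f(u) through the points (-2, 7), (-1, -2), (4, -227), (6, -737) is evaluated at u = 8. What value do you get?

-1703

Evaluate each Lagrange basis at u = 8:
L_0(8) = (9)·(4)·(2)/[(-1)·(-6)·(-8)] = -3/2
L_1(8) = (10)·(4)·(2)/[(1)·(-5)·(-7)] = 16/7
L_2(8) = (10)·(9)·(2)/[(6)·(5)·(-2)] = -3
L_3(8) = (10)·(9)·(4)/[(8)·(7)·(2)] = 45/14
Sum: 7·(-3/2) + (-2)·(16/7) + (-227)·(-3) + (-737)·(45/14) = -1703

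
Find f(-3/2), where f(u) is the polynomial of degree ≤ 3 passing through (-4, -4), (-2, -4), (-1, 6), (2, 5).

Evaluate each Lagrange basis at u = -3/2:
L_0(-3/2) = (1/2)·(-1/2)·(-7/2)/[(-2)·(-3)·(-6)] = -7/288
L_1(-3/2) = (5/2)·(-1/2)·(-7/2)/[(2)·(-1)·(-4)] = 35/64
L_2(-3/2) = (5/2)·(1/2)·(-7/2)/[(3)·(1)·(-3)] = 35/72
L_3(-3/2) = (5/2)·(1/2)·(-1/2)/[(6)·(4)·(3)] = -5/576
Sum: (-4)·(-7/288) + (-4)·(35/64) + 6·(35/72) + 5·(-5/576) = 451/576

451/576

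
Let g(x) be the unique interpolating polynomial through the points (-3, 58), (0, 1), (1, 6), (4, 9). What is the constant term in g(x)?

Build the Lagrange basis polynomials:
L_0(x) = x(x - 1)(x - 4) / [-84] = -(1/84)x^3 + (5/84)x^2 - (1/21)x
L_1(x) = (x + 3)(x - 1)(x - 4) / [12] = (1/12)x^3 - (1/6)x^2 - (11/12)x + 1
L_2(x) = (x + 3)x(x - 4) / [-12] = -(1/12)x^3 + (1/12)x^2 + x
L_3(x) = (x + 3)x(x - 1) / [84] = (1/84)x^3 + (1/42)x^2 - (1/28)x
g(x) = 58·L_0 + 1·L_1 + 6·L_2 + 9·L_3
Only the constant term is needed; take it from each L_i and combine:
58·(0) + 1·(1) + 6·(0) + 9·(0) = 1

1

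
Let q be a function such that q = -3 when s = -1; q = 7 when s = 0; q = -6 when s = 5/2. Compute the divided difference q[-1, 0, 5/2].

-152/35

q[-1,0] = (7 - (-3)) / (0 - (-1)) = 10
q[0,5/2] = (-6 - 7) / (5/2 - 0) = -26/5
q[-1,0,5/2] = (-26/5 - 10) / (5/2 - (-1)) = -152/35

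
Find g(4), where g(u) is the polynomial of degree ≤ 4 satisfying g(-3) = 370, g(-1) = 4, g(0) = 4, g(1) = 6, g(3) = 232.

804

Evaluate each Lagrange basis at u = 4:
L_0(4) = (5)·(4)·(3)·(1)/[(-2)·(-3)·(-4)·(-6)] = 5/12
L_1(4) = (7)·(4)·(3)·(1)/[(2)·(-1)·(-2)·(-4)] = -21/4
L_2(4) = (7)·(5)·(3)·(1)/[(3)·(1)·(-1)·(-3)] = 35/3
L_3(4) = (7)·(5)·(4)·(1)/[(4)·(2)·(1)·(-2)] = -35/4
L_4(4) = (7)·(5)·(4)·(3)/[(6)·(4)·(3)·(2)] = 35/12
Sum: 370·(5/12) + 4·(-21/4) + 4·(35/3) + 6·(-35/4) + 232·(35/12) = 804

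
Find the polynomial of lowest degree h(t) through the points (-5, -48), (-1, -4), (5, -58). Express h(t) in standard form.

Newton's divided differences:
h[-5,-1] = (-4 - (-48)) / (-1 - (-5)) = 11
h[-1,5] = (-58 - (-4)) / (5 - (-1)) = -9
h[-5,-1,5] = (-9 - 11) / (5 - (-5)) = -2
h(t) = -48 + 11·(t + 5) + (-2)·(t + 5)(t + 1)
Expanding: h(t) = -2t^2 - t - 3

h(t) = -2t^2 - t - 3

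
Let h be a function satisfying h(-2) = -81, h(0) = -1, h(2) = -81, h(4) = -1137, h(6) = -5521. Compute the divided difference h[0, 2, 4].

h[0,2] = (-81 - (-1)) / (2 - 0) = -40
h[2,4] = (-1137 - (-81)) / (4 - 2) = -528
h[0,2,4] = (-528 - (-40)) / (4 - 0) = -122

-122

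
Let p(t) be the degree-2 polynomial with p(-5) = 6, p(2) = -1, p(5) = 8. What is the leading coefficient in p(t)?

L_0(t) = (t - 2)(t - 5) / [70] = (1/70)t^2 - (1/10)t + 1/7
L_1(t) = (t + 5)(t - 5) / [-21] = -(1/21)t^2 + 25/21
L_2(t) = (t + 5)(t - 2) / [30] = (1/30)t^2 + (1/10)t - 1/3
p(t) = 6·L_0 + (-1)·L_1 + 8·L_2
Only the coefficient of t^2 is needed; take it from each L_i and combine:
6·(1/70) + (-1)·(-1/21) + 8·(1/30) = 2/5

2/5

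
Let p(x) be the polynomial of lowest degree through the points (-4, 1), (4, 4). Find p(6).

Evaluate each Lagrange basis at x = 6:
L_0(6) = (2)/[(-8)] = -1/4
L_1(6) = (10)/[(8)] = 5/4
Sum: 1·(-1/4) + 4·(5/4) = 19/4

19/4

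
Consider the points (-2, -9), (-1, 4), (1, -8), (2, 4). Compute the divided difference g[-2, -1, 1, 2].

37/12

g[-2,-1] = (4 - (-9)) / (-1 - (-2)) = 13
g[-1,1] = (-8 - 4) / (1 - (-1)) = -6
g[1,2] = (4 - (-8)) / (2 - 1) = 12
g[-2,-1,1] = (-6 - 13) / (1 - (-2)) = -19/3
g[-1,1,2] = (12 - (-6)) / (2 - (-1)) = 6
g[-2,-1,1,2] = (6 - (-19/3)) / (2 - (-2)) = 37/12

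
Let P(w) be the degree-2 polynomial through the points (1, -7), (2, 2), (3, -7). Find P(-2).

L_0(-2) = (-4)·(-5)/[(-1)·(-2)] = 10
L_1(-2) = (-3)·(-5)/[(1)·(-1)] = -15
L_2(-2) = (-3)·(-4)/[(2)·(1)] = 6
Sum: (-7)·(10) + 2·(-15) + (-7)·(6) = -142

-142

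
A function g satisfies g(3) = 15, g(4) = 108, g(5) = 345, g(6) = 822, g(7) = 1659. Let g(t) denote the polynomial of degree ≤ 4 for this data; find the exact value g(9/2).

3249/16

Evaluate each Lagrange basis at t = 9/2:
L_0(9/2) = (1/2)·(-1/2)·(-3/2)·(-5/2)/[(-1)·(-2)·(-3)·(-4)] = -5/128
L_1(9/2) = (3/2)·(-1/2)·(-3/2)·(-5/2)/[(1)·(-1)·(-2)·(-3)] = 15/32
L_2(9/2) = (3/2)·(1/2)·(-3/2)·(-5/2)/[(2)·(1)·(-1)·(-2)] = 45/64
L_3(9/2) = (3/2)·(1/2)·(-1/2)·(-5/2)/[(3)·(2)·(1)·(-1)] = -5/32
L_4(9/2) = (3/2)·(1/2)·(-1/2)·(-3/2)/[(4)·(3)·(2)·(1)] = 3/128
Sum: 15·(-5/128) + 108·(15/32) + 345·(45/64) + 822·(-5/32) + 1659·(3/128) = 3249/16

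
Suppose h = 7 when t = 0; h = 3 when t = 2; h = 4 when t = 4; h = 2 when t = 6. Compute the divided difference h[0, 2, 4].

h[0,2] = (3 - 7) / (2 - 0) = -2
h[2,4] = (4 - 3) / (4 - 2) = 1/2
h[0,2,4] = (1/2 - (-2)) / (4 - 0) = 5/8

5/8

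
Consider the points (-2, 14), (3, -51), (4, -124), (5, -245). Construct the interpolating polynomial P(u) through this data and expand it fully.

Build the Lagrange basis polynomials:
L_0(u) = (u - 3)(u - 4)(u - 5) / [-210] = -(1/210)u^3 + (2/35)u^2 - (47/210)u + 2/7
L_1(u) = (u + 2)(u - 4)(u - 5) / [10] = (1/10)u^3 - (7/10)u^2 + (1/5)u + 4
L_2(u) = (u + 2)(u - 3)(u - 5) / [-6] = -(1/6)u^3 + u^2 + (1/6)u - 5
L_3(u) = (u + 2)(u - 3)(u - 4) / [14] = (1/14)u^3 - (5/14)u^2 - (1/7)u + 12/7
P(u) = 14·L_0 + (-51)·L_1 + (-124)·L_2 + (-245)·L_3
  14·L_0(u) = -(1/15)u^3 + (4/5)u^2 - (47/15)u + 4
  (-51)·L_1(u) = -(51/10)u^3 + (357/10)u^2 - (51/5)u - 204
  (-124)·L_2(u) = (62/3)u^3 - 124u^2 - (62/3)u + 620
  (-245)·L_3(u) = -(35/2)u^3 + (175/2)u^2 + 35u - 420
Adding term by term: -2u^3 + u

P(u) = -2u^3 + u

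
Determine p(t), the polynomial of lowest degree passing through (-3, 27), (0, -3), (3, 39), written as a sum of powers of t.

Build the Lagrange basis polynomials:
L_0(t) = t(t - 3) / [18] = (1/18)t^2 - (1/6)t
L_1(t) = (t + 3)(t - 3) / [-9] = -(1/9)t^2 + 1
L_2(t) = (t + 3)t / [18] = (1/18)t^2 + (1/6)t
p(t) = 27·L_0 + (-3)·L_1 + 39·L_2
  27·L_0(t) = (3/2)t^2 - (9/2)t
  (-3)·L_1(t) = (1/3)t^2 - 3
  39·L_2(t) = (13/6)t^2 + (13/2)t
Adding term by term: 4t^2 + 2t - 3

p(t) = 4t^2 + 2t - 3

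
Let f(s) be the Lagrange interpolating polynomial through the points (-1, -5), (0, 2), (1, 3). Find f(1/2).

Evaluate each Lagrange basis at s = 1/2:
L_0(1/2) = (1/2)·(-1/2)/[(-1)·(-2)] = -1/8
L_1(1/2) = (3/2)·(-1/2)/[(1)·(-1)] = 3/4
L_2(1/2) = (3/2)·(1/2)/[(2)·(1)] = 3/8
Sum: (-5)·(-1/8) + 2·(3/4) + 3·(3/8) = 13/4

13/4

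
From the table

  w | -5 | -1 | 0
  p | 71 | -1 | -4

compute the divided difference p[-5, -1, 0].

3

p[-5,-1] = (-1 - 71) / (-1 - (-5)) = -18
p[-1,0] = (-4 - (-1)) / (0 - (-1)) = -3
p[-5,-1,0] = (-3 - (-18)) / (0 - (-5)) = 3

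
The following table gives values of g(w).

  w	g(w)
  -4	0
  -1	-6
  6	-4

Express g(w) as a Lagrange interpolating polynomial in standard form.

Build the Lagrange basis polynomials:
L_0(w) = (w + 1)(w - 6) / [30] = (1/30)w^2 - (1/6)w - 1/5
L_1(w) = (w + 4)(w - 6) / [-21] = -(1/21)w^2 + (2/21)w + 8/7
L_2(w) = (w + 4)(w + 1) / [70] = (1/70)w^2 + (1/14)w + 2/35
g(w) = 0·L_0 + (-6)·L_1 + (-4)·L_2
  0·L_0(w) = 0
  (-6)·L_1(w) = (2/7)w^2 - (4/7)w - 48/7
  (-4)·L_2(w) = -(2/35)w^2 - (2/7)w - 8/35
Adding term by term: (8/35)w^2 - (6/7)w - 248/35

g(w) = (8/35)w^2 - (6/7)w - 248/35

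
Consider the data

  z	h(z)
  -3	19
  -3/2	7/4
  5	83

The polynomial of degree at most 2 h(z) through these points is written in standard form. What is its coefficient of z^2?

L_0(z) = (z + 3/2)(z - 5) / [12] = (1/12)z^2 - (7/24)z - 5/8
L_1(z) = (z + 3)(z - 5) / [-39/4] = -(4/39)z^2 + (8/39)z + 20/13
L_2(z) = (z + 3)(z + 3/2) / [52] = (1/52)z^2 + (9/104)z + 9/104
h(z) = 19·L_0 + (7/4)·L_1 + 83·L_2
Only the coefficient of z^2 is needed; take it from each L_i and combine:
19·(1/12) + (7/4)·(-4/39) + 83·(1/52) = 3

3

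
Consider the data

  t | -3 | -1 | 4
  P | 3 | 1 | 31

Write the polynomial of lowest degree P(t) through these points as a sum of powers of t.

L_0(t) = (t + 1)(t - 4) / [14] = (1/14)t^2 - (3/14)t - 2/7
L_1(t) = (t + 3)(t - 4) / [-10] = -(1/10)t^2 + (1/10)t + 6/5
L_2(t) = (t + 3)(t + 1) / [35] = (1/35)t^2 + (4/35)t + 3/35
P(t) = 3·L_0 + 1·L_1 + 31·L_2
  3·L_0(t) = (3/14)t^2 - (9/14)t - 6/7
  1·L_1(t) = -(1/10)t^2 + (1/10)t + 6/5
  31·L_2(t) = (31/35)t^2 + (124/35)t + 93/35
Adding term by term: t^2 + 3t + 3

P(t) = t^2 + 3t + 3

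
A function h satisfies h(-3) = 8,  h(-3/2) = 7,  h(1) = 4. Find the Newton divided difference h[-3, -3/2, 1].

-2/15

h[-3,-3/2] = (7 - 8) / (-3/2 - (-3)) = -2/3
h[-3/2,1] = (4 - 7) / (1 - (-3/2)) = -6/5
h[-3,-3/2,1] = (-6/5 - (-2/3)) / (1 - (-3)) = -2/15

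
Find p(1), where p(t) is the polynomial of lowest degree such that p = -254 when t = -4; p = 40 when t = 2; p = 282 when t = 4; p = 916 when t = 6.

6

Using Newton's divided-difference form:
p[-4,2] = (40 - (-254)) / (2 - (-4)) = 49
p[2,4] = (282 - 40) / (4 - 2) = 121
p[4,6] = (916 - 282) / (6 - 4) = 317
p[-4,2,4] = (121 - 49) / (4 - (-4)) = 9
p[2,4,6] = (317 - 121) / (6 - 2) = 49
p[-4,2,4,6] = (49 - 9) / (6 - (-4)) = 4
p(1) = -254 + 49·(5) + 9·(5)·(-1) + 4·(5)·(-1)·(-3) = 6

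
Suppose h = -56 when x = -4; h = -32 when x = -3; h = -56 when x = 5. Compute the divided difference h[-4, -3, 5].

-3

h[-4,-3] = (-32 - (-56)) / (-3 - (-4)) = 24
h[-3,5] = (-56 - (-32)) / (5 - (-3)) = -3
h[-4,-3,5] = (-3 - 24) / (5 - (-4)) = -3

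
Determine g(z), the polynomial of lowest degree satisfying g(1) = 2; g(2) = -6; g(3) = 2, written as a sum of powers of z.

Newton's divided differences:
g[1,2] = (-6 - 2) / (2 - 1) = -8
g[2,3] = (2 - (-6)) / (3 - 2) = 8
g[1,2,3] = (8 - (-8)) / (3 - 1) = 8
g(z) = 2 + (-8)·(z - 1) + 8·(z - 1)(z - 2)
Expanding: g(z) = 8z^2 - 32z + 26

g(z) = 8z^2 - 32z + 26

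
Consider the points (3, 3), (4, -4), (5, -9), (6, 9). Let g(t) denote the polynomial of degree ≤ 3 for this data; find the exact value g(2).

Evaluate each Lagrange basis at t = 2:
L_0(2) = (-2)·(-3)·(-4)/[(-1)·(-2)·(-3)] = 4
L_1(2) = (-1)·(-3)·(-4)/[(1)·(-1)·(-2)] = -6
L_2(2) = (-1)·(-2)·(-4)/[(2)·(1)·(-1)] = 4
L_3(2) = (-1)·(-2)·(-3)/[(3)·(2)·(1)] = -1
Sum: 3·(4) + (-4)·(-6) + (-9)·(4) + 9·(-1) = -9

-9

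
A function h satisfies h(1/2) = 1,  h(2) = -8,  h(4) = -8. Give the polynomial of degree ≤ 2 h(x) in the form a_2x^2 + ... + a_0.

h(x) = (12/7)x^2 - (72/7)x + 40/7

Newton's divided differences:
h[1/2,2] = (-8 - 1) / (2 - 1/2) = -6
h[2,4] = (-8 - (-8)) / (4 - 2) = 0
h[1/2,2,4] = (0 - (-6)) / (4 - 1/2) = 12/7
h(x) = 1 + (-6)·(x - 1/2) + (12/7)·(x - 1/2)(x - 2)
Expanding: h(x) = (12/7)x^2 - (72/7)x + 40/7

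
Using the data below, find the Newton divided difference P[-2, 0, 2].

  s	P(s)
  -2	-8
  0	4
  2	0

-2

P[-2,0] = (4 - (-8)) / (0 - (-2)) = 6
P[0,2] = (0 - 4) / (2 - 0) = -2
P[-2,0,2] = (-2 - 6) / (2 - (-2)) = -2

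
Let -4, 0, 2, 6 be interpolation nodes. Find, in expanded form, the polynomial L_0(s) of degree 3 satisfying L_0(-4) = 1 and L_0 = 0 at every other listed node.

L_0(s) = s(s - 2)(s - 6) / [(-4)·(-6)·(-10)]
       = (s^3 - 8s^2 + 12s) / (-240)

L_0(s) = -(1/240)s^3 + (1/30)s^2 - (1/20)s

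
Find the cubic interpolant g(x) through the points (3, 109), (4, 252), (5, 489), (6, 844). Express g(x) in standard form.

L_0(x) = (x - 4)(x - 5)(x - 6) / [-6] = -(1/6)x^3 + (5/2)x^2 - (37/3)x + 20
L_1(x) = (x - 3)(x - 5)(x - 6) / [2] = (1/2)x^3 - 7x^2 + (63/2)x - 45
L_2(x) = (x - 3)(x - 4)(x - 6) / [-2] = -(1/2)x^3 + (13/2)x^2 - 27x + 36
L_3(x) = (x - 3)(x - 4)(x - 5) / [6] = (1/6)x^3 - 2x^2 + (47/6)x - 10
g(x) = 109·L_0 + 252·L_1 + 489·L_2 + 844·L_3
  109·L_0(x) = -(109/6)x^3 + (545/2)x^2 - (4033/3)x + 2180
  252·L_1(x) = 126x^3 - 1764x^2 + 7938x - 11340
  489·L_2(x) = -(489/2)x^3 + (6357/2)x^2 - 13203x + 17604
  844·L_3(x) = (422/3)x^3 - 1688x^2 + (19834/3)x - 8440
Adding term by term: 4x^3 - x^2 + 2x + 4

g(x) = 4x^3 - x^2 + 2x + 4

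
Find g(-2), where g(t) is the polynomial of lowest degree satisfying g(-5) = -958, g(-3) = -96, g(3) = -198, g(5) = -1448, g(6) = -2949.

Using Newton's divided-difference form:
g[-5,-3] = (-96 - (-958)) / (-3 - (-5)) = 431
g[-3,3] = (-198 - (-96)) / (3 - (-3)) = -17
g[3,5] = (-1448 - (-198)) / (5 - 3) = -625
g[5,6] = (-2949 - (-1448)) / (6 - 5) = -1501
g[-5,-3,3] = (-17 - 431) / (3 - (-5)) = -56
g[-3,3,5] = (-625 - (-17)) / (5 - (-3)) = -76
g[3,5,6] = (-1501 - (-625)) / (6 - 3) = -292
g[-5,-3,3,5] = (-76 - (-56)) / (5 - (-5)) = -2
g[-3,3,5,6] = (-292 - (-76)) / (6 - (-3)) = -24
g[-5,-3,3,5,6] = (-24 - (-2)) / (6 - (-5)) = -2
g(-2) = -958 + 431·(3) + (-56)·(3)·(1) + (-2)·(3)·(1)·(-5) + (-2)·(3)·(1)·(-5)·(-7) = -13

-13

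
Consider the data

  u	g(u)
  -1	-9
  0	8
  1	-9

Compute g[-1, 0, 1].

g[-1,0] = (8 - (-9)) / (0 - (-1)) = 17
g[0,1] = (-9 - 8) / (1 - 0) = -17
g[-1,0,1] = (-17 - 17) / (1 - (-1)) = -17

-17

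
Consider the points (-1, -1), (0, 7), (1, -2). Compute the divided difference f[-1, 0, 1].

f[-1,0] = (7 - (-1)) / (0 - (-1)) = 8
f[0,1] = (-2 - 7) / (1 - 0) = -9
f[-1,0,1] = (-9 - 8) / (1 - (-1)) = -17/2

-17/2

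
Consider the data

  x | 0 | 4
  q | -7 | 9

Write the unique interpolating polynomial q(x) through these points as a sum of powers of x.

Build the Lagrange basis polynomials:
L_0(x) = (x - 4) / [-4] = -(1/4)x + 1
L_1(x) = x / [4] = (1/4)x
q(x) = (-7)·L_0 + 9·L_1
  (-7)·L_0(x) = (7/4)x - 7
  9·L_1(x) = (9/4)x
Adding term by term: 4x - 7

q(x) = 4x - 7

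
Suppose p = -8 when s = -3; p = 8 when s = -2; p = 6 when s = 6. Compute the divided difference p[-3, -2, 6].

p[-3,-2] = (8 - (-8)) / (-2 - (-3)) = 16
p[-2,6] = (6 - 8) / (6 - (-2)) = -1/4
p[-3,-2,6] = (-1/4 - 16) / (6 - (-3)) = -65/36

-65/36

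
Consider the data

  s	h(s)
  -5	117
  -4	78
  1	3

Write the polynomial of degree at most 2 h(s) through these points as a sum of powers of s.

h(s) = 4s^2 - 3s + 2

Newton's divided differences:
h[-5,-4] = (78 - 117) / (-4 - (-5)) = -39
h[-4,1] = (3 - 78) / (1 - (-4)) = -15
h[-5,-4,1] = (-15 - (-39)) / (1 - (-5)) = 4
h(s) = 117 + (-39)·(s + 5) + 4·(s + 5)(s + 4)
Expanding: h(s) = 4s^2 - 3s + 2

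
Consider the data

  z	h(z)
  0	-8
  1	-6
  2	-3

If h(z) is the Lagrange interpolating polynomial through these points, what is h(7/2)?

27/8

L_0(7/2) = (5/2)·(3/2)/[(-1)·(-2)] = 15/8
L_1(7/2) = (7/2)·(3/2)/[(1)·(-1)] = -21/4
L_2(7/2) = (7/2)·(5/2)/[(2)·(1)] = 35/8
Sum: (-8)·(15/8) + (-6)·(-21/4) + (-3)·(35/8) = 27/8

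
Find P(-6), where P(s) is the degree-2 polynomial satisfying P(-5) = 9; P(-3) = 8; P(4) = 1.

Using Newton's divided-difference form:
P[-5,-3] = (8 - 9) / (-3 - (-5)) = -1/2
P[-3,4] = (1 - 8) / (4 - (-3)) = -1
P[-5,-3,4] = (-1 - (-1/2)) / (4 - (-5)) = -1/18
P(-6) = 9 + (-1/2)·(-1) + (-1/18)·(-1)·(-3) = 28/3

28/3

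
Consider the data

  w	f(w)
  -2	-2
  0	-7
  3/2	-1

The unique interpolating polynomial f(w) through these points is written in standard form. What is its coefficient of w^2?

13/7

Build the Lagrange basis polynomials:
L_0(w) = w(w - 3/2) / [7] = (1/7)w^2 - (3/14)w
L_1(w) = (w + 2)(w - 3/2) / [-3] = -(1/3)w^2 - (1/6)w + 1
L_2(w) = (w + 2)w / [21/4] = (4/21)w^2 + (8/21)w
f(w) = (-2)·L_0 + (-7)·L_1 + (-1)·L_2
Only the coefficient of w^2 is needed; take it from each L_i and combine:
(-2)·(1/7) + (-7)·(-1/3) + (-1)·(4/21) = 13/7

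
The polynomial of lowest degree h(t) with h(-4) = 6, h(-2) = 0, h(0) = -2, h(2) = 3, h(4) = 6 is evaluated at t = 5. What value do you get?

Evaluate each Lagrange basis at t = 5:
L_0(5) = (7)·(5)·(3)·(1)/[(-2)·(-4)·(-6)·(-8)] = 35/128
L_1(5) = (9)·(5)·(3)·(1)/[(2)·(-2)·(-4)·(-6)] = -45/32
L_2(5) = (9)·(7)·(3)·(1)/[(4)·(2)·(-2)·(-4)] = 189/64
L_3(5) = (9)·(7)·(5)·(1)/[(6)·(4)·(2)·(-2)] = -105/32
L_4(5) = (9)·(7)·(5)·(3)/[(8)·(6)·(4)·(2)] = 315/128
Sum: 6·(35/128) + 0 + (-2)·(189/64) + 3·(-105/32) + 6·(315/128) = 21/32

21/32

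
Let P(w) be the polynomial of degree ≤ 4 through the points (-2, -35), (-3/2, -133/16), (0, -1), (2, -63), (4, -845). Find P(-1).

0

Evaluate each Lagrange basis at w = -1:
L_0(-1) = (1/2)·(-1)·(-3)·(-5)/[(-1/2)·(-2)·(-4)·(-6)] = -5/16
L_1(-1) = (1)·(-1)·(-3)·(-5)/[(1/2)·(-3/2)·(-7/2)·(-11/2)] = 80/77
L_2(-1) = (1)·(1/2)·(-3)·(-5)/[(2)·(3/2)·(-2)·(-4)] = 5/16
L_3(-1) = (1)·(1/2)·(-1)·(-5)/[(4)·(7/2)·(2)·(-2)] = -5/112
L_4(-1) = (1)·(1/2)·(-1)·(-3)/[(6)·(11/2)·(4)·(2)] = 1/176
Sum: (-35)·(-5/16) + (-133/16)·(80/77) + (-1)·(5/16) + (-63)·(-5/112) + (-845)·(1/176) = 0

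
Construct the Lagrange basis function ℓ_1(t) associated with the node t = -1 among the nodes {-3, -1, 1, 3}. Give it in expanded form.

ℓ_1(t) = (t + 3)(t - 1)(t - 3) / [(2)·(-2)·(-4)]
       = (t^3 - t^2 - 9t + 9) / (16)

ℓ_1(t) = (1/16)t^3 - (1/16)t^2 - (9/16)t + 9/16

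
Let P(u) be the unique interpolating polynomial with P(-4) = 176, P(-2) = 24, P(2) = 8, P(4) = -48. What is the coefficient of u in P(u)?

4

Build the Lagrange basis polynomials:
L_0(u) = (u + 2)(u - 2)(u - 4) / [-96] = -(1/96)u^3 + (1/24)u^2 + (1/24)u - 1/6
L_1(u) = (u + 4)(u - 2)(u - 4) / [48] = (1/48)u^3 - (1/24)u^2 - (1/3)u + 2/3
L_2(u) = (u + 4)(u + 2)(u - 4) / [-48] = -(1/48)u^3 - (1/24)u^2 + (1/3)u + 2/3
L_3(u) = (u + 4)(u + 2)(u - 2) / [96] = (1/96)u^3 + (1/24)u^2 - (1/24)u - 1/6
P(u) = 176·L_0 + 24·L_1 + 8·L_2 + (-48)·L_3
Only the coefficient of u is needed; take it from each L_i and combine:
176·(1/24) + 24·(-1/3) + 8·(1/3) + (-48)·(-1/24) = 4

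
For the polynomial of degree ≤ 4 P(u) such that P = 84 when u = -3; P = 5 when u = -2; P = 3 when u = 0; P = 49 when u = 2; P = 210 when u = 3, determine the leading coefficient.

L_0(u) = (u + 2)u(u - 2)(u - 3) / [90] = (1/90)u^4 - (1/30)u^3 - (2/45)u^2 + (2/15)u
L_1(u) = (u + 3)u(u - 2)(u - 3) / [-40] = -(1/40)u^4 + (1/20)u^3 + (9/40)u^2 - (9/20)u
L_2(u) = (u + 3)(u + 2)(u - 2)(u - 3) / [36] = (1/36)u^4 - (13/36)u^2 + 1
L_3(u) = (u + 3)(u + 2)u(u - 3) / [-40] = -(1/40)u^4 - (1/20)u^3 + (9/40)u^2 + (9/20)u
L_4(u) = (u + 3)(u + 2)u(u - 2) / [90] = (1/90)u^4 + (1/30)u^3 - (2/45)u^2 - (2/15)u
P(u) = 84·L_0 + 5·L_1 + 3·L_2 + 49·L_3 + 210·L_4
Only the coefficient of u^4 is needed; take it from each L_i and combine:
84·(1/90) + 5·(-1/40) + 3·(1/36) + 49·(-1/40) + 210·(1/90) = 2

2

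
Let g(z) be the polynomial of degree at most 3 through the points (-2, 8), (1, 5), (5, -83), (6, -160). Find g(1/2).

Evaluate each Lagrange basis at z = 1/2:
L_0(1/2) = (-1/2)·(-9/2)·(-11/2)/[(-3)·(-7)·(-8)] = 33/448
L_1(1/2) = (5/2)·(-9/2)·(-11/2)/[(3)·(-4)·(-5)] = 33/32
L_2(1/2) = (5/2)·(-1/2)·(-11/2)/[(7)·(4)·(-1)] = -55/224
L_3(1/2) = (5/2)·(-1/2)·(-9/2)/[(8)·(5)·(1)] = 9/64
Sum: 8·(33/448) + 5·(33/32) + (-83)·(-55/224) + (-160)·(9/64) = 29/8

29/8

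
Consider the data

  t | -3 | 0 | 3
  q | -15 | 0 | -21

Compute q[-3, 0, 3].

q[-3,0] = (0 - (-15)) / (0 - (-3)) = 5
q[0,3] = (-21 - 0) / (3 - 0) = -7
q[-3,0,3] = (-7 - 5) / (3 - (-3)) = -2

-2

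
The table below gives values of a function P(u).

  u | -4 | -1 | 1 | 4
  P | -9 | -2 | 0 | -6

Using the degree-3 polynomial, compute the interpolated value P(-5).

-57/5

Using Newton's divided-difference form:
P[-4,-1] = (-2 - (-9)) / (-1 - (-4)) = 7/3
P[-1,1] = (0 - (-2)) / (1 - (-1)) = 1
P[1,4] = (-6 - 0) / (4 - 1) = -2
P[-4,-1,1] = (1 - 7/3) / (1 - (-4)) = -4/15
P[-1,1,4] = (-2 - 1) / (4 - (-1)) = -3/5
P[-4,-1,1,4] = (-3/5 - (-4/15)) / (4 - (-4)) = -1/24
P(-5) = -9 + (7/3)·(-1) + (-4/15)·(-1)·(-4) + (-1/24)·(-1)·(-4)·(-6) = -57/5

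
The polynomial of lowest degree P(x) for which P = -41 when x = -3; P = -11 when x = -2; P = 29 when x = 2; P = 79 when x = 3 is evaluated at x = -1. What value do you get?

-1

Evaluate each Lagrange basis at x = -1:
L_0(-1) = (1)·(-3)·(-4)/[(-1)·(-5)·(-6)] = -2/5
L_1(-1) = (2)·(-3)·(-4)/[(1)·(-4)·(-5)] = 6/5
L_2(-1) = (2)·(1)·(-4)/[(5)·(4)·(-1)] = 2/5
L_3(-1) = (2)·(1)·(-3)/[(6)·(5)·(1)] = -1/5
Sum: (-41)·(-2/5) + (-11)·(6/5) + 29·(2/5) + 79·(-1/5) = -1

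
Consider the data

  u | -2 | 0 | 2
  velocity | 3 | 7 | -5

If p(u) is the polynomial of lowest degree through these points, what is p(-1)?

7

Using Newton's divided-difference form:
p[-2,0] = (7 - 3) / (0 - (-2)) = 2
p[0,2] = (-5 - 7) / (2 - 0) = -6
p[-2,0,2] = (-6 - 2) / (2 - (-2)) = -2
p(-1) = 3 + 2·(1) + (-2)·(1)·(-1) = 7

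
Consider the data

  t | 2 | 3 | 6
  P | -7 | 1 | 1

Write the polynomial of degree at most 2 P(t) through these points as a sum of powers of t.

P(t) = -2t^2 + 18t - 35

L_0(t) = (t - 3)(t - 6) / [4] = (1/4)t^2 - (9/4)t + 9/2
L_1(t) = (t - 2)(t - 6) / [-3] = -(1/3)t^2 + (8/3)t - 4
L_2(t) = (t - 2)(t - 3) / [12] = (1/12)t^2 - (5/12)t + 1/2
P(t) = (-7)·L_0 + 1·L_1 + 1·L_2
  (-7)·L_0(t) = -(7/4)t^2 + (63/4)t - 63/2
  1·L_1(t) = -(1/3)t^2 + (8/3)t - 4
  1·L_2(t) = (1/12)t^2 - (5/12)t + 1/2
Adding term by term: -2t^2 + 18t - 35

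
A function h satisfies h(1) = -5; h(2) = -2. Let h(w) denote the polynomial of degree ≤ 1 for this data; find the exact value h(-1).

-11

L_0(-1) = (-3)/[(-1)] = 3
L_1(-1) = (-2)/[(1)] = -2
Sum: (-5)·(3) + (-2)·(-2) = -11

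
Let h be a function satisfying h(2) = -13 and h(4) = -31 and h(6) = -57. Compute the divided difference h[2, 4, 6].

h[2,4] = (-31 - (-13)) / (4 - 2) = -9
h[4,6] = (-57 - (-31)) / (6 - 4) = -13
h[2,4,6] = (-13 - (-9)) / (6 - 2) = -1

-1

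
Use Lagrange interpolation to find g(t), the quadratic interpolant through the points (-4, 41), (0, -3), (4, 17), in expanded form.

Build the Lagrange basis polynomials:
L_0(t) = t(t - 4) / [32] = (1/32)t^2 - (1/8)t
L_1(t) = (t + 4)(t - 4) / [-16] = -(1/16)t^2 + 1
L_2(t) = (t + 4)t / [32] = (1/32)t^2 + (1/8)t
g(t) = 41·L_0 + (-3)·L_1 + 17·L_2
  41·L_0(t) = (41/32)t^2 - (41/8)t
  (-3)·L_1(t) = (3/16)t^2 - 3
  17·L_2(t) = (17/32)t^2 + (17/8)t
Adding term by term: 2t^2 - 3t - 3

g(t) = 2t^2 - 3t - 3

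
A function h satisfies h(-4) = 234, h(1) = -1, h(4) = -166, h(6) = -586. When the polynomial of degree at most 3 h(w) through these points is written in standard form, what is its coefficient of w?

L_0(w) = (w - 1)(w - 4)(w - 6) / [-400] = -(1/400)w^3 + (11/400)w^2 - (17/200)w + 3/50
L_1(w) = (w + 4)(w - 4)(w - 6) / [75] = (1/75)w^3 - (2/25)w^2 - (16/75)w + 32/25
L_2(w) = (w + 4)(w - 1)(w - 6) / [-48] = -(1/48)w^3 + (1/16)w^2 + (11/24)w - 1/2
L_3(w) = (w + 4)(w - 1)(w - 4) / [100] = (1/100)w^3 - (1/100)w^2 - (4/25)w + 4/25
h(w) = 234·L_0 + (-1)·L_1 + (-166)·L_2 + (-586)·L_3
Only the coefficient of w is needed; take it from each L_i and combine:
234·(-17/200) + (-1)·(-16/75) + (-166)·(11/24) + (-586)·(-4/25) = -2

-2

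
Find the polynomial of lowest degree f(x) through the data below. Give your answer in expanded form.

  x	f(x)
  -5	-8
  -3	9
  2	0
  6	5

L_0(x) = (x + 3)(x - 2)(x - 6) / [-154] = -(1/154)x^3 + (5/154)x^2 + (6/77)x - 18/77
L_1(x) = (x + 5)(x - 2)(x - 6) / [90] = (1/90)x^3 - (1/30)x^2 - (14/45)x + 2/3
L_2(x) = (x + 5)(x + 3)(x - 6) / [-140] = -(1/140)x^3 - (1/70)x^2 + (33/140)x + 9/14
L_3(x) = (x + 5)(x + 3)(x - 2) / [396] = (1/396)x^3 + (1/66)x^2 - (1/396)x - 5/66
f(x) = (-8)·L_0 + 9·L_1 + 0·L_2 + 5·L_3
  (-8)·L_0(x) = (4/77)x^3 - (20/77)x^2 - (48/77)x + 144/77
  9·L_1(x) = (1/10)x^3 - (3/10)x^2 - (14/5)x + 6
  0·L_2(x) = 0
  5·L_3(x) = (5/396)x^3 + (5/66)x^2 - (5/396)x - 25/66
Adding term by term: (2281/13860)x^3 - (559/1155)x^2 - (47623/13860)x + 3461/462

f(x) = (2281/13860)x^3 - (559/1155)x^2 - (47623/13860)x + 3461/462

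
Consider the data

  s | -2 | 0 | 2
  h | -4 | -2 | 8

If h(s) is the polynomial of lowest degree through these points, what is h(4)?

Evaluate each Lagrange basis at s = 4:
L_0(4) = (4)·(2)/[(-2)·(-4)] = 1
L_1(4) = (6)·(2)/[(2)·(-2)] = -3
L_2(4) = (6)·(4)/[(4)·(2)] = 3
Sum: (-4)·(1) + (-2)·(-3) + 8·(3) = 26

26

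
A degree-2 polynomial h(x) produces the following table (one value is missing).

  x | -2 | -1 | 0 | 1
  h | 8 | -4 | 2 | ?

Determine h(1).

26

The 3 known values determine h uniquely (degree ≤ 2).
Evaluate each Lagrange basis at x = 1:
L_0(1) = (2)·(1)/[(-1)·(-2)] = 1
L_1(1) = (3)·(1)/[(1)·(-1)] = -3
L_2(1) = (3)·(2)/[(2)·(1)] = 3
Sum: 8·(1) + (-4)·(-3) + 2·(3) = 26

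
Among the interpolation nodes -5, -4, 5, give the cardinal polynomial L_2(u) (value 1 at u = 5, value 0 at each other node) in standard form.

L_2(u) = (u + 5)(u + 4) / [(10)·(9)]
       = (u^2 + 9u + 20) / (90)

L_2(u) = (1/90)u^2 + (1/10)u + 2/9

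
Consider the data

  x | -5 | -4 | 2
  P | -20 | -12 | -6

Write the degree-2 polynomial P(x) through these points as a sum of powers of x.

Newton's divided differences:
P[-5,-4] = (-12 - (-20)) / (-4 - (-5)) = 8
P[-4,2] = (-6 - (-12)) / (2 - (-4)) = 1
P[-5,-4,2] = (1 - 8) / (2 - (-5)) = -1
P(x) = -20 + 8·(x + 5) + (-1)·(x + 5)(x + 4)
Expanding: P(x) = -x^2 - x

P(x) = -x^2 - x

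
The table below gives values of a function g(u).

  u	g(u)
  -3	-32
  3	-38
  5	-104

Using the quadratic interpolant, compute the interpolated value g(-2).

-13

Using Newton's divided-difference form:
g[-3,3] = (-38 - (-32)) / (3 - (-3)) = -1
g[3,5] = (-104 - (-38)) / (5 - 3) = -33
g[-3,3,5] = (-33 - (-1)) / (5 - (-3)) = -4
g(-2) = -32 + (-1)·(1) + (-4)·(1)·(-5) = -13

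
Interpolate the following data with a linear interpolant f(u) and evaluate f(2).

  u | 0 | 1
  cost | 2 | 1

0

Evaluate each Lagrange basis at u = 2:
L_0(2) = (1)/[(-1)] = -1
L_1(2) = (2)/[(1)] = 2
Sum: 2·(-1) + 1·(2) = 0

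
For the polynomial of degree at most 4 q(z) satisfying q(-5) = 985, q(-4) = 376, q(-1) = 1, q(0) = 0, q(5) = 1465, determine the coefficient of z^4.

The leading coefficient equals the top divided difference q[-5,-4,-1,0,5].
q[-5,-4] = (376 - 985) / (-4 - (-5)) = -609
q[-4,-1] = (1 - 376) / (-1 - (-4)) = -125
q[-1,0] = (0 - 1) / (0 - (-1)) = -1
q[0,5] = (1465 - 0) / (5 - 0) = 293
q[-5,-4,-1] = (-125 - (-609)) / (-1 - (-5)) = 121
q[-4,-1,0] = (-1 - (-125)) / (0 - (-4)) = 31
q[-1,0,5] = (293 - (-1)) / (5 - (-1)) = 49
q[-5,-4,-1,0] = (31 - 121) / (0 - (-5)) = -18
q[-4,-1,0,5] = (49 - 31) / (5 - (-4)) = 2
q[-5,-4,-1,0,5] = (2 - (-18)) / (5 - (-5)) = 2

2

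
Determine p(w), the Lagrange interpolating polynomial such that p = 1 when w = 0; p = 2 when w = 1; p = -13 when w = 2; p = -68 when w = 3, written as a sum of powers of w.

p(w) = -4w^3 + 4w^2 + w + 1

L_0(w) = (w - 1)(w - 2)(w - 3) / [-6] = -(1/6)w^3 + w^2 - (11/6)w + 1
L_1(w) = w(w - 2)(w - 3) / [2] = (1/2)w^3 - (5/2)w^2 + 3w
L_2(w) = w(w - 1)(w - 3) / [-2] = -(1/2)w^3 + 2w^2 - (3/2)w
L_3(w) = w(w - 1)(w - 2) / [6] = (1/6)w^3 - (1/2)w^2 + (1/3)w
p(w) = 1·L_0 + 2·L_1 + (-13)·L_2 + (-68)·L_3
  1·L_0(w) = -(1/6)w^3 + w^2 - (11/6)w + 1
  2·L_1(w) = w^3 - 5w^2 + 6w
  (-13)·L_2(w) = (13/2)w^3 - 26w^2 + (39/2)w
  (-68)·L_3(w) = -(34/3)w^3 + 34w^2 - (68/3)w
Adding term by term: -4w^3 + 4w^2 + w + 1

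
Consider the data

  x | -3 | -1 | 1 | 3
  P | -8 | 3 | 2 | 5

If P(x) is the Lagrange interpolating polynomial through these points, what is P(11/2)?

Evaluate each Lagrange basis at x = 11/2:
L_0(11/2) = (13/2)·(9/2)·(5/2)/[(-2)·(-4)·(-6)] = -195/128
L_1(11/2) = (17/2)·(9/2)·(5/2)/[(2)·(-2)·(-4)] = 765/128
L_2(11/2) = (17/2)·(13/2)·(5/2)/[(4)·(2)·(-2)] = -1105/128
L_3(11/2) = (17/2)·(13/2)·(9/2)/[(6)·(4)·(2)] = 663/128
Sum: (-8)·(-195/128) + 3·(765/128) + 2·(-1105/128) + 5·(663/128) = 155/4

155/4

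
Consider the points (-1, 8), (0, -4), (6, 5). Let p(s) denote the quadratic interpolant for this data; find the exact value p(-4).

470/7

Evaluate each Lagrange basis at s = -4:
L_0(-4) = (-4)·(-10)/[(-1)·(-7)] = 40/7
L_1(-4) = (-3)·(-10)/[(1)·(-6)] = -5
L_2(-4) = (-3)·(-4)/[(7)·(6)] = 2/7
Sum: 8·(40/7) + (-4)·(-5) + 5·(2/7) = 470/7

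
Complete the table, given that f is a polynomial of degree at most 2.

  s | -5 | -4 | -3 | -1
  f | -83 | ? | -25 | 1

The 3 known values determine f uniquely (degree ≤ 2).
Evaluate each Lagrange basis at s = -4:
L_0(-4) = (-1)·(-3)/[(-2)·(-4)] = 3/8
L_1(-4) = (1)·(-3)/[(2)·(-2)] = 3/4
L_2(-4) = (1)·(-1)/[(4)·(2)] = -1/8
Sum: (-83)·(3/8) + (-25)·(3/4) + 1·(-1/8) = -50

-50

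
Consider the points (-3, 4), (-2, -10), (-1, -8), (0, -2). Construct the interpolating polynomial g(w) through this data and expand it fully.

Newton's divided differences:
g[-3,-2] = (-10 - 4) / (-2 - (-3)) = -14
g[-2,-1] = (-8 - (-10)) / (-1 - (-2)) = 2
g[-1,0] = (-2 - (-8)) / (0 - (-1)) = 6
g[-3,-2,-1] = (2 - (-14)) / (-1 - (-3)) = 8
g[-2,-1,0] = (6 - 2) / (0 - (-2)) = 2
g[-3,-2,-1,0] = (2 - 8) / (0 - (-3)) = -2
g(w) = 4 + (-14)·(w + 3) + 8·(w + 3)(w + 2) + (-2)·(w + 3)(w + 2)(w + 1)
Expanding: g(w) = -2w^3 - 4w^2 + 4w - 2

g(w) = -2w^3 - 4w^2 + 4w - 2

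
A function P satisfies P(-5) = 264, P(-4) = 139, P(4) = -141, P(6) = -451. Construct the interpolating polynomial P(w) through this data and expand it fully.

L_0(w) = (w + 4)(w - 4)(w - 6) / [-99] = -(1/99)w^3 + (2/33)w^2 + (16/99)w - 32/33
L_1(w) = (w + 5)(w - 4)(w - 6) / [80] = (1/80)w^3 - (1/16)w^2 - (13/40)w + 3/2
L_2(w) = (w + 5)(w + 4)(w - 6) / [-144] = -(1/144)w^3 - (1/48)w^2 + (17/72)w + 5/6
L_3(w) = (w + 5)(w + 4)(w - 4) / [220] = (1/220)w^3 + (1/44)w^2 - (4/55)w - 4/11
P(w) = 264·L_0 + 139·L_1 + (-141)·L_2 + (-451)·L_3
  264·L_0(w) = -(8/3)w^3 + 16w^2 + (128/3)w - 256
  139·L_1(w) = (139/80)w^3 - (139/16)w^2 - (1807/40)w + 417/2
  (-141)·L_2(w) = (47/48)w^3 + (47/16)w^2 - (799/24)w - 235/2
  (-451)·L_3(w) = -(41/20)w^3 - (41/4)w^2 + (164/5)w + 164
Adding term by term: -2w^3 - 3w - 1

P(w) = -2w^3 - 3w - 1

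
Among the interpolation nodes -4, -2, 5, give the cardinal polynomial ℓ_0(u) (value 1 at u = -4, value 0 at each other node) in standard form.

ℓ_0(u) = (u + 2)(u - 5) / [(-2)·(-9)]
       = (u^2 - 3u - 10) / (18)

ℓ_0(u) = (1/18)u^2 - (1/6)u - 5/9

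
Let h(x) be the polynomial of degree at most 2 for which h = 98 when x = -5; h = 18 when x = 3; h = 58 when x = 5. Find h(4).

35

L_0(4) = (1)·(-1)/[(-8)·(-10)] = -1/80
L_1(4) = (9)·(-1)/[(8)·(-2)] = 9/16
L_2(4) = (9)·(1)/[(10)·(2)] = 9/20
Sum: 98·(-1/80) + 18·(9/16) + 58·(9/20) = 35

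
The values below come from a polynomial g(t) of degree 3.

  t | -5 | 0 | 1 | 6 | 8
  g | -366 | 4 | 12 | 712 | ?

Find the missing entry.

The 4 known values determine g uniquely (degree ≤ 3).
Evaluate each Lagrange basis at t = 8:
L_0(8) = (8)·(7)·(2)/[(-5)·(-6)·(-11)] = -56/165
L_1(8) = (13)·(7)·(2)/[(5)·(-1)·(-6)] = 91/15
L_2(8) = (13)·(8)·(2)/[(6)·(1)·(-5)] = -104/15
L_3(8) = (13)·(8)·(7)/[(11)·(6)·(5)] = 364/165
Sum: (-366)·(-56/165) + 4·(91/15) + 12·(-104/15) + 712·(364/165) = 1636

1636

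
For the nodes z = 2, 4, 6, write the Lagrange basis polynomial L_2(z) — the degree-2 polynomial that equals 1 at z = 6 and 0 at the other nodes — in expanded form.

L_2(z) = (1/8)z^2 - (3/4)z + 1

L_2(z) = (z - 2)(z - 4) / [(4)·(2)]
       = (z^2 - 6z + 8) / (8)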